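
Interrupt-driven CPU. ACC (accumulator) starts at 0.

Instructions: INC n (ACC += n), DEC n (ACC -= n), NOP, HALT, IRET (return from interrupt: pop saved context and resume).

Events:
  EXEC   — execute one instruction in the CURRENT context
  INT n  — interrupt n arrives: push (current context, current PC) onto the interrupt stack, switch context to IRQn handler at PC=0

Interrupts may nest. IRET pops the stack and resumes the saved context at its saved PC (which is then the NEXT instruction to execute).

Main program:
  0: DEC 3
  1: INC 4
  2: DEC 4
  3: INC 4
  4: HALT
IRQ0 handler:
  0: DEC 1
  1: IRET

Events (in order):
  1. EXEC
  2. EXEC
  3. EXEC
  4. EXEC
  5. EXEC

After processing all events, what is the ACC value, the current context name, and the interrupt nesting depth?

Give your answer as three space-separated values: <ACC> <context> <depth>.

Event 1 (EXEC): [MAIN] PC=0: DEC 3 -> ACC=-3
Event 2 (EXEC): [MAIN] PC=1: INC 4 -> ACC=1
Event 3 (EXEC): [MAIN] PC=2: DEC 4 -> ACC=-3
Event 4 (EXEC): [MAIN] PC=3: INC 4 -> ACC=1
Event 5 (EXEC): [MAIN] PC=4: HALT

Answer: 1 MAIN 0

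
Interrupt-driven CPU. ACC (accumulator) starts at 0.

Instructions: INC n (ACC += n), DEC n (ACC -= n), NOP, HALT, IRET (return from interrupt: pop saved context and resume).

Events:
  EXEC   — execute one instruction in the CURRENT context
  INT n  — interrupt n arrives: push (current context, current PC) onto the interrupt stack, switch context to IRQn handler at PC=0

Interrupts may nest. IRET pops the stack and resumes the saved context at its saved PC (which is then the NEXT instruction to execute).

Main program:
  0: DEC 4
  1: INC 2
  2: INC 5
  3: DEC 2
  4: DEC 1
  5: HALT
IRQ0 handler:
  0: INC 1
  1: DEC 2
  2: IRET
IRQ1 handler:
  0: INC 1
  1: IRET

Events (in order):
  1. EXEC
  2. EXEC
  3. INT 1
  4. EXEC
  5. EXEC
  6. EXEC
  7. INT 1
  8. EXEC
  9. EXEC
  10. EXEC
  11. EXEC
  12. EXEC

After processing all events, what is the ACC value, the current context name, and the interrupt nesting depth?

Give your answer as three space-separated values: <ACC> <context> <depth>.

Event 1 (EXEC): [MAIN] PC=0: DEC 4 -> ACC=-4
Event 2 (EXEC): [MAIN] PC=1: INC 2 -> ACC=-2
Event 3 (INT 1): INT 1 arrives: push (MAIN, PC=2), enter IRQ1 at PC=0 (depth now 1)
Event 4 (EXEC): [IRQ1] PC=0: INC 1 -> ACC=-1
Event 5 (EXEC): [IRQ1] PC=1: IRET -> resume MAIN at PC=2 (depth now 0)
Event 6 (EXEC): [MAIN] PC=2: INC 5 -> ACC=4
Event 7 (INT 1): INT 1 arrives: push (MAIN, PC=3), enter IRQ1 at PC=0 (depth now 1)
Event 8 (EXEC): [IRQ1] PC=0: INC 1 -> ACC=5
Event 9 (EXEC): [IRQ1] PC=1: IRET -> resume MAIN at PC=3 (depth now 0)
Event 10 (EXEC): [MAIN] PC=3: DEC 2 -> ACC=3
Event 11 (EXEC): [MAIN] PC=4: DEC 1 -> ACC=2
Event 12 (EXEC): [MAIN] PC=5: HALT

Answer: 2 MAIN 0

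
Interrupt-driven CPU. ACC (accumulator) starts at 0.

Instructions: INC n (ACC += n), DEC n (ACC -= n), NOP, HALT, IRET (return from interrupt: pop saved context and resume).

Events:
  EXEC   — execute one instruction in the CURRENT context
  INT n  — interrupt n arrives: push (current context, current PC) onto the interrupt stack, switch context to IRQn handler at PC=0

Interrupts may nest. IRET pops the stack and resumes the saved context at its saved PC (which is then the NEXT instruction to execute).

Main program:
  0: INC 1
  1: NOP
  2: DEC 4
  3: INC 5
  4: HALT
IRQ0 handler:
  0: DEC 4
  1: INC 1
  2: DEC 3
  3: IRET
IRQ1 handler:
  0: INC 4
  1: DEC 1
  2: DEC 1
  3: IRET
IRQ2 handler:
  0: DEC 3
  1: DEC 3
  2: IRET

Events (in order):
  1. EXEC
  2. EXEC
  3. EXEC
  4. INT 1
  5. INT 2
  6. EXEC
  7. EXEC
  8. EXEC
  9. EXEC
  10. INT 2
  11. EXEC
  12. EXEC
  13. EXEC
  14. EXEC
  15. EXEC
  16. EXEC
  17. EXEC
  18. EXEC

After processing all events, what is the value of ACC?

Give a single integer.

Event 1 (EXEC): [MAIN] PC=0: INC 1 -> ACC=1
Event 2 (EXEC): [MAIN] PC=1: NOP
Event 3 (EXEC): [MAIN] PC=2: DEC 4 -> ACC=-3
Event 4 (INT 1): INT 1 arrives: push (MAIN, PC=3), enter IRQ1 at PC=0 (depth now 1)
Event 5 (INT 2): INT 2 arrives: push (IRQ1, PC=0), enter IRQ2 at PC=0 (depth now 2)
Event 6 (EXEC): [IRQ2] PC=0: DEC 3 -> ACC=-6
Event 7 (EXEC): [IRQ2] PC=1: DEC 3 -> ACC=-9
Event 8 (EXEC): [IRQ2] PC=2: IRET -> resume IRQ1 at PC=0 (depth now 1)
Event 9 (EXEC): [IRQ1] PC=0: INC 4 -> ACC=-5
Event 10 (INT 2): INT 2 arrives: push (IRQ1, PC=1), enter IRQ2 at PC=0 (depth now 2)
Event 11 (EXEC): [IRQ2] PC=0: DEC 3 -> ACC=-8
Event 12 (EXEC): [IRQ2] PC=1: DEC 3 -> ACC=-11
Event 13 (EXEC): [IRQ2] PC=2: IRET -> resume IRQ1 at PC=1 (depth now 1)
Event 14 (EXEC): [IRQ1] PC=1: DEC 1 -> ACC=-12
Event 15 (EXEC): [IRQ1] PC=2: DEC 1 -> ACC=-13
Event 16 (EXEC): [IRQ1] PC=3: IRET -> resume MAIN at PC=3 (depth now 0)
Event 17 (EXEC): [MAIN] PC=3: INC 5 -> ACC=-8
Event 18 (EXEC): [MAIN] PC=4: HALT

Answer: -8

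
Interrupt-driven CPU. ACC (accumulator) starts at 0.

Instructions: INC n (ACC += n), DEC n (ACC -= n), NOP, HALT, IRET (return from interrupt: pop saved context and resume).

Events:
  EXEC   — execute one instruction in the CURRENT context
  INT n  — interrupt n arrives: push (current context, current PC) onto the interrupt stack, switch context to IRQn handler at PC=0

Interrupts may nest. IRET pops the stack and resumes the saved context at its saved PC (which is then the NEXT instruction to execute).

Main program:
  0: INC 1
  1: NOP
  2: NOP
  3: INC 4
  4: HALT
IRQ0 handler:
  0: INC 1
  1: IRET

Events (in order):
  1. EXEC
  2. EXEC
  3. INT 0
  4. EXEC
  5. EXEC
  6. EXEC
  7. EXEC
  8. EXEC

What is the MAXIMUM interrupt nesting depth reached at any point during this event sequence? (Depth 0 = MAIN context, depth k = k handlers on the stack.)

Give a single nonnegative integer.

Event 1 (EXEC): [MAIN] PC=0: INC 1 -> ACC=1 [depth=0]
Event 2 (EXEC): [MAIN] PC=1: NOP [depth=0]
Event 3 (INT 0): INT 0 arrives: push (MAIN, PC=2), enter IRQ0 at PC=0 (depth now 1) [depth=1]
Event 4 (EXEC): [IRQ0] PC=0: INC 1 -> ACC=2 [depth=1]
Event 5 (EXEC): [IRQ0] PC=1: IRET -> resume MAIN at PC=2 (depth now 0) [depth=0]
Event 6 (EXEC): [MAIN] PC=2: NOP [depth=0]
Event 7 (EXEC): [MAIN] PC=3: INC 4 -> ACC=6 [depth=0]
Event 8 (EXEC): [MAIN] PC=4: HALT [depth=0]
Max depth observed: 1

Answer: 1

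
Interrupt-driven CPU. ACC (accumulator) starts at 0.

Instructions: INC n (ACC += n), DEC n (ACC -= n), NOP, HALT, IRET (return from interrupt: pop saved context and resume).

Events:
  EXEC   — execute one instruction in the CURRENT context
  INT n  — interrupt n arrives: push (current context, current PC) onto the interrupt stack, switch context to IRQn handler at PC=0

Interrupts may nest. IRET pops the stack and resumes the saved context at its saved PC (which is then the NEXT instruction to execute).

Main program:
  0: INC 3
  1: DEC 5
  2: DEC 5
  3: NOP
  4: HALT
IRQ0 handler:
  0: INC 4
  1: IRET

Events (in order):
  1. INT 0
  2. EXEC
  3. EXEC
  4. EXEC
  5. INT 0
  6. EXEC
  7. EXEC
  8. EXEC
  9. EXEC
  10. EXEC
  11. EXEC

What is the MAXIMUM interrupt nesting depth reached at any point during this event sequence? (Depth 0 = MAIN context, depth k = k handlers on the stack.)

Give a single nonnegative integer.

Event 1 (INT 0): INT 0 arrives: push (MAIN, PC=0), enter IRQ0 at PC=0 (depth now 1) [depth=1]
Event 2 (EXEC): [IRQ0] PC=0: INC 4 -> ACC=4 [depth=1]
Event 3 (EXEC): [IRQ0] PC=1: IRET -> resume MAIN at PC=0 (depth now 0) [depth=0]
Event 4 (EXEC): [MAIN] PC=0: INC 3 -> ACC=7 [depth=0]
Event 5 (INT 0): INT 0 arrives: push (MAIN, PC=1), enter IRQ0 at PC=0 (depth now 1) [depth=1]
Event 6 (EXEC): [IRQ0] PC=0: INC 4 -> ACC=11 [depth=1]
Event 7 (EXEC): [IRQ0] PC=1: IRET -> resume MAIN at PC=1 (depth now 0) [depth=0]
Event 8 (EXEC): [MAIN] PC=1: DEC 5 -> ACC=6 [depth=0]
Event 9 (EXEC): [MAIN] PC=2: DEC 5 -> ACC=1 [depth=0]
Event 10 (EXEC): [MAIN] PC=3: NOP [depth=0]
Event 11 (EXEC): [MAIN] PC=4: HALT [depth=0]
Max depth observed: 1

Answer: 1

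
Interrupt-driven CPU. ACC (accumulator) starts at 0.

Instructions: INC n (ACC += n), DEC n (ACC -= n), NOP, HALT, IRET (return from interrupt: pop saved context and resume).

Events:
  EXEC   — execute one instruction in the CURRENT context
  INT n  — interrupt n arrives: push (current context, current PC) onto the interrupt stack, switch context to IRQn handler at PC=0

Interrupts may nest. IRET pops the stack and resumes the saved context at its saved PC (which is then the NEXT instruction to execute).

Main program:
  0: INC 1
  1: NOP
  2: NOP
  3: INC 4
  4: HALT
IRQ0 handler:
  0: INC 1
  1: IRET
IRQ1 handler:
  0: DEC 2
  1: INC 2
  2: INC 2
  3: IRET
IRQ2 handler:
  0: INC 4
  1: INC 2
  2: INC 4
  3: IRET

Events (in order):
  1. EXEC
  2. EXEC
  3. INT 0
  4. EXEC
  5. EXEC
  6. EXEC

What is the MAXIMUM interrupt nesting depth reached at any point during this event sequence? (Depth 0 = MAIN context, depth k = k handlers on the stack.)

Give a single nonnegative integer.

Answer: 1

Derivation:
Event 1 (EXEC): [MAIN] PC=0: INC 1 -> ACC=1 [depth=0]
Event 2 (EXEC): [MAIN] PC=1: NOP [depth=0]
Event 3 (INT 0): INT 0 arrives: push (MAIN, PC=2), enter IRQ0 at PC=0 (depth now 1) [depth=1]
Event 4 (EXEC): [IRQ0] PC=0: INC 1 -> ACC=2 [depth=1]
Event 5 (EXEC): [IRQ0] PC=1: IRET -> resume MAIN at PC=2 (depth now 0) [depth=0]
Event 6 (EXEC): [MAIN] PC=2: NOP [depth=0]
Max depth observed: 1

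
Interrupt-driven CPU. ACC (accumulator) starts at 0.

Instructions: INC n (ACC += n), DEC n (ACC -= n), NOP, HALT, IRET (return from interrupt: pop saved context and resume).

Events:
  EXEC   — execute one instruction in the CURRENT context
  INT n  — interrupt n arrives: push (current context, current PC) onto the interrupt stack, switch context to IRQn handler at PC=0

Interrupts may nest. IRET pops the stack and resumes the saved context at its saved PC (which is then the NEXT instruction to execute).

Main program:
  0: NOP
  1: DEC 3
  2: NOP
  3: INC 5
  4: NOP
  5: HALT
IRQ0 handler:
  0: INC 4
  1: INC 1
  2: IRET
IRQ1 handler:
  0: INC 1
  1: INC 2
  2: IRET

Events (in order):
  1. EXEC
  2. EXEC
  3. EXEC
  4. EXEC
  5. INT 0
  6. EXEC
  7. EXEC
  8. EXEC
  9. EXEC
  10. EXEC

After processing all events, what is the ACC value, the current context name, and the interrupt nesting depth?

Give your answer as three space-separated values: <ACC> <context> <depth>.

Answer: 7 MAIN 0

Derivation:
Event 1 (EXEC): [MAIN] PC=0: NOP
Event 2 (EXEC): [MAIN] PC=1: DEC 3 -> ACC=-3
Event 3 (EXEC): [MAIN] PC=2: NOP
Event 4 (EXEC): [MAIN] PC=3: INC 5 -> ACC=2
Event 5 (INT 0): INT 0 arrives: push (MAIN, PC=4), enter IRQ0 at PC=0 (depth now 1)
Event 6 (EXEC): [IRQ0] PC=0: INC 4 -> ACC=6
Event 7 (EXEC): [IRQ0] PC=1: INC 1 -> ACC=7
Event 8 (EXEC): [IRQ0] PC=2: IRET -> resume MAIN at PC=4 (depth now 0)
Event 9 (EXEC): [MAIN] PC=4: NOP
Event 10 (EXEC): [MAIN] PC=5: HALT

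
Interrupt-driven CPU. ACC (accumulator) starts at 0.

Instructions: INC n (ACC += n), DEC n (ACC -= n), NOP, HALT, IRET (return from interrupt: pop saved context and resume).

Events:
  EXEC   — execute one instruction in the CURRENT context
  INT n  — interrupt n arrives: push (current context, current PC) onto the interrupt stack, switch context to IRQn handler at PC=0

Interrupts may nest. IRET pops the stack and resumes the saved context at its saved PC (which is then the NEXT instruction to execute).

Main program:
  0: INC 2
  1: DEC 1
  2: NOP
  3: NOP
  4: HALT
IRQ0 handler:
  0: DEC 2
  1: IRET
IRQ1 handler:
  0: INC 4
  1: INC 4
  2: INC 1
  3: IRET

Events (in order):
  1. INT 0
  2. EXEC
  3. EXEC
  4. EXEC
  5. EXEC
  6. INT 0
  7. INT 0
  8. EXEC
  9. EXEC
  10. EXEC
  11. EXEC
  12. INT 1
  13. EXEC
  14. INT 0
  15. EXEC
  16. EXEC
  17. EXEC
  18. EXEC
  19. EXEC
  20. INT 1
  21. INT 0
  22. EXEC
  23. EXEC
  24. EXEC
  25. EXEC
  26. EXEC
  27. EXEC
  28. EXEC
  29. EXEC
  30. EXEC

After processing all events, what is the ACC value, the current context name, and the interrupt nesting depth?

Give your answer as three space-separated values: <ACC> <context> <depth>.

Answer: 9 MAIN 0

Derivation:
Event 1 (INT 0): INT 0 arrives: push (MAIN, PC=0), enter IRQ0 at PC=0 (depth now 1)
Event 2 (EXEC): [IRQ0] PC=0: DEC 2 -> ACC=-2
Event 3 (EXEC): [IRQ0] PC=1: IRET -> resume MAIN at PC=0 (depth now 0)
Event 4 (EXEC): [MAIN] PC=0: INC 2 -> ACC=0
Event 5 (EXEC): [MAIN] PC=1: DEC 1 -> ACC=-1
Event 6 (INT 0): INT 0 arrives: push (MAIN, PC=2), enter IRQ0 at PC=0 (depth now 1)
Event 7 (INT 0): INT 0 arrives: push (IRQ0, PC=0), enter IRQ0 at PC=0 (depth now 2)
Event 8 (EXEC): [IRQ0] PC=0: DEC 2 -> ACC=-3
Event 9 (EXEC): [IRQ0] PC=1: IRET -> resume IRQ0 at PC=0 (depth now 1)
Event 10 (EXEC): [IRQ0] PC=0: DEC 2 -> ACC=-5
Event 11 (EXEC): [IRQ0] PC=1: IRET -> resume MAIN at PC=2 (depth now 0)
Event 12 (INT 1): INT 1 arrives: push (MAIN, PC=2), enter IRQ1 at PC=0 (depth now 1)
Event 13 (EXEC): [IRQ1] PC=0: INC 4 -> ACC=-1
Event 14 (INT 0): INT 0 arrives: push (IRQ1, PC=1), enter IRQ0 at PC=0 (depth now 2)
Event 15 (EXEC): [IRQ0] PC=0: DEC 2 -> ACC=-3
Event 16 (EXEC): [IRQ0] PC=1: IRET -> resume IRQ1 at PC=1 (depth now 1)
Event 17 (EXEC): [IRQ1] PC=1: INC 4 -> ACC=1
Event 18 (EXEC): [IRQ1] PC=2: INC 1 -> ACC=2
Event 19 (EXEC): [IRQ1] PC=3: IRET -> resume MAIN at PC=2 (depth now 0)
Event 20 (INT 1): INT 1 arrives: push (MAIN, PC=2), enter IRQ1 at PC=0 (depth now 1)
Event 21 (INT 0): INT 0 arrives: push (IRQ1, PC=0), enter IRQ0 at PC=0 (depth now 2)
Event 22 (EXEC): [IRQ0] PC=0: DEC 2 -> ACC=0
Event 23 (EXEC): [IRQ0] PC=1: IRET -> resume IRQ1 at PC=0 (depth now 1)
Event 24 (EXEC): [IRQ1] PC=0: INC 4 -> ACC=4
Event 25 (EXEC): [IRQ1] PC=1: INC 4 -> ACC=8
Event 26 (EXEC): [IRQ1] PC=2: INC 1 -> ACC=9
Event 27 (EXEC): [IRQ1] PC=3: IRET -> resume MAIN at PC=2 (depth now 0)
Event 28 (EXEC): [MAIN] PC=2: NOP
Event 29 (EXEC): [MAIN] PC=3: NOP
Event 30 (EXEC): [MAIN] PC=4: HALT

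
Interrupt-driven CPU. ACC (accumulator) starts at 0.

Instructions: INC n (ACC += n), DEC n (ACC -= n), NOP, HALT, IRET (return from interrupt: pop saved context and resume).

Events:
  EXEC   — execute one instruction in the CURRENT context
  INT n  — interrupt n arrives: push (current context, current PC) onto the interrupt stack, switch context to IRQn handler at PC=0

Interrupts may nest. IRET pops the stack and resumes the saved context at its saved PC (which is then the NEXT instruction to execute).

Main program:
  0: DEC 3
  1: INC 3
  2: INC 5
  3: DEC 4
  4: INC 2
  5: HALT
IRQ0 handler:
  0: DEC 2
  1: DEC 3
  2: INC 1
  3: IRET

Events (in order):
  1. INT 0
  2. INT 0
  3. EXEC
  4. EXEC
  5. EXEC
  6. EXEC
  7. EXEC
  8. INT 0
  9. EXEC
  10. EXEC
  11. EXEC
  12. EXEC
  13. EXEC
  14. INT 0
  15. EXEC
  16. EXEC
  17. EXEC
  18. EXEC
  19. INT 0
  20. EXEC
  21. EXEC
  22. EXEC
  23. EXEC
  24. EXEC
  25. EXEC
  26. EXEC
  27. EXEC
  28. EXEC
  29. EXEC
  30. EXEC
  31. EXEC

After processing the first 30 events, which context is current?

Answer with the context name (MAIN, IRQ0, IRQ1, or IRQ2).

Answer: MAIN

Derivation:
Event 1 (INT 0): INT 0 arrives: push (MAIN, PC=0), enter IRQ0 at PC=0 (depth now 1)
Event 2 (INT 0): INT 0 arrives: push (IRQ0, PC=0), enter IRQ0 at PC=0 (depth now 2)
Event 3 (EXEC): [IRQ0] PC=0: DEC 2 -> ACC=-2
Event 4 (EXEC): [IRQ0] PC=1: DEC 3 -> ACC=-5
Event 5 (EXEC): [IRQ0] PC=2: INC 1 -> ACC=-4
Event 6 (EXEC): [IRQ0] PC=3: IRET -> resume IRQ0 at PC=0 (depth now 1)
Event 7 (EXEC): [IRQ0] PC=0: DEC 2 -> ACC=-6
Event 8 (INT 0): INT 0 arrives: push (IRQ0, PC=1), enter IRQ0 at PC=0 (depth now 2)
Event 9 (EXEC): [IRQ0] PC=0: DEC 2 -> ACC=-8
Event 10 (EXEC): [IRQ0] PC=1: DEC 3 -> ACC=-11
Event 11 (EXEC): [IRQ0] PC=2: INC 1 -> ACC=-10
Event 12 (EXEC): [IRQ0] PC=3: IRET -> resume IRQ0 at PC=1 (depth now 1)
Event 13 (EXEC): [IRQ0] PC=1: DEC 3 -> ACC=-13
Event 14 (INT 0): INT 0 arrives: push (IRQ0, PC=2), enter IRQ0 at PC=0 (depth now 2)
Event 15 (EXEC): [IRQ0] PC=0: DEC 2 -> ACC=-15
Event 16 (EXEC): [IRQ0] PC=1: DEC 3 -> ACC=-18
Event 17 (EXEC): [IRQ0] PC=2: INC 1 -> ACC=-17
Event 18 (EXEC): [IRQ0] PC=3: IRET -> resume IRQ0 at PC=2 (depth now 1)
Event 19 (INT 0): INT 0 arrives: push (IRQ0, PC=2), enter IRQ0 at PC=0 (depth now 2)
Event 20 (EXEC): [IRQ0] PC=0: DEC 2 -> ACC=-19
Event 21 (EXEC): [IRQ0] PC=1: DEC 3 -> ACC=-22
Event 22 (EXEC): [IRQ0] PC=2: INC 1 -> ACC=-21
Event 23 (EXEC): [IRQ0] PC=3: IRET -> resume IRQ0 at PC=2 (depth now 1)
Event 24 (EXEC): [IRQ0] PC=2: INC 1 -> ACC=-20
Event 25 (EXEC): [IRQ0] PC=3: IRET -> resume MAIN at PC=0 (depth now 0)
Event 26 (EXEC): [MAIN] PC=0: DEC 3 -> ACC=-23
Event 27 (EXEC): [MAIN] PC=1: INC 3 -> ACC=-20
Event 28 (EXEC): [MAIN] PC=2: INC 5 -> ACC=-15
Event 29 (EXEC): [MAIN] PC=3: DEC 4 -> ACC=-19
Event 30 (EXEC): [MAIN] PC=4: INC 2 -> ACC=-17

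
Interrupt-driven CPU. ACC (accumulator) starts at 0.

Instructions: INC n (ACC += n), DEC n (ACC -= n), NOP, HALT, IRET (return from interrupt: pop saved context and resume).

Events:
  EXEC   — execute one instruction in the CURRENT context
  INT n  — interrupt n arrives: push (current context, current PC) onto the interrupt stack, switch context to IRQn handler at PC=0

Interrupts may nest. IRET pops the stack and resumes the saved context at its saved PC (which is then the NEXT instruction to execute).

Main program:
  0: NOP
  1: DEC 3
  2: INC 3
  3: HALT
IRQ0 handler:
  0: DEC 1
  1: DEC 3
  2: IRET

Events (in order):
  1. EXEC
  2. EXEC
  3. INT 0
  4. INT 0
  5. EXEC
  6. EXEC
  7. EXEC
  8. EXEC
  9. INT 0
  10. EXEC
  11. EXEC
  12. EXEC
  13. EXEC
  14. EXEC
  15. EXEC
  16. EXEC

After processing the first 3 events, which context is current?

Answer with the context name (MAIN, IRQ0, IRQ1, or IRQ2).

Answer: IRQ0

Derivation:
Event 1 (EXEC): [MAIN] PC=0: NOP
Event 2 (EXEC): [MAIN] PC=1: DEC 3 -> ACC=-3
Event 3 (INT 0): INT 0 arrives: push (MAIN, PC=2), enter IRQ0 at PC=0 (depth now 1)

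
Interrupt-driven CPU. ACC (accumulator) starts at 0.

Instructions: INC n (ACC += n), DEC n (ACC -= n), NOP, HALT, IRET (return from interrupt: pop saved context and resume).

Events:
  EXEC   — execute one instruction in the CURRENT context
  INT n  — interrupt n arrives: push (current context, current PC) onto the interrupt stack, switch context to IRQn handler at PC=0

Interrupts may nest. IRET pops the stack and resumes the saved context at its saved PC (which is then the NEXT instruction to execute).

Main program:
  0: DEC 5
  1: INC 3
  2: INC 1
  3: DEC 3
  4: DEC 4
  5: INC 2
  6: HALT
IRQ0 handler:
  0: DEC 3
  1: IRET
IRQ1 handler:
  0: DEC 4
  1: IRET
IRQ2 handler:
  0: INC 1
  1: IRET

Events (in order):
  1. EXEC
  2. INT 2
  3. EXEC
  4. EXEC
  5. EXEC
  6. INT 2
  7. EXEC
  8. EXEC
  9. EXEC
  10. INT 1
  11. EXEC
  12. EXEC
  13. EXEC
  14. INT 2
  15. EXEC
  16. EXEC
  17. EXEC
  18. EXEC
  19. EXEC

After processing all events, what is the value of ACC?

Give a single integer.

Event 1 (EXEC): [MAIN] PC=0: DEC 5 -> ACC=-5
Event 2 (INT 2): INT 2 arrives: push (MAIN, PC=1), enter IRQ2 at PC=0 (depth now 1)
Event 3 (EXEC): [IRQ2] PC=0: INC 1 -> ACC=-4
Event 4 (EXEC): [IRQ2] PC=1: IRET -> resume MAIN at PC=1 (depth now 0)
Event 5 (EXEC): [MAIN] PC=1: INC 3 -> ACC=-1
Event 6 (INT 2): INT 2 arrives: push (MAIN, PC=2), enter IRQ2 at PC=0 (depth now 1)
Event 7 (EXEC): [IRQ2] PC=0: INC 1 -> ACC=0
Event 8 (EXEC): [IRQ2] PC=1: IRET -> resume MAIN at PC=2 (depth now 0)
Event 9 (EXEC): [MAIN] PC=2: INC 1 -> ACC=1
Event 10 (INT 1): INT 1 arrives: push (MAIN, PC=3), enter IRQ1 at PC=0 (depth now 1)
Event 11 (EXEC): [IRQ1] PC=0: DEC 4 -> ACC=-3
Event 12 (EXEC): [IRQ1] PC=1: IRET -> resume MAIN at PC=3 (depth now 0)
Event 13 (EXEC): [MAIN] PC=3: DEC 3 -> ACC=-6
Event 14 (INT 2): INT 2 arrives: push (MAIN, PC=4), enter IRQ2 at PC=0 (depth now 1)
Event 15 (EXEC): [IRQ2] PC=0: INC 1 -> ACC=-5
Event 16 (EXEC): [IRQ2] PC=1: IRET -> resume MAIN at PC=4 (depth now 0)
Event 17 (EXEC): [MAIN] PC=4: DEC 4 -> ACC=-9
Event 18 (EXEC): [MAIN] PC=5: INC 2 -> ACC=-7
Event 19 (EXEC): [MAIN] PC=6: HALT

Answer: -7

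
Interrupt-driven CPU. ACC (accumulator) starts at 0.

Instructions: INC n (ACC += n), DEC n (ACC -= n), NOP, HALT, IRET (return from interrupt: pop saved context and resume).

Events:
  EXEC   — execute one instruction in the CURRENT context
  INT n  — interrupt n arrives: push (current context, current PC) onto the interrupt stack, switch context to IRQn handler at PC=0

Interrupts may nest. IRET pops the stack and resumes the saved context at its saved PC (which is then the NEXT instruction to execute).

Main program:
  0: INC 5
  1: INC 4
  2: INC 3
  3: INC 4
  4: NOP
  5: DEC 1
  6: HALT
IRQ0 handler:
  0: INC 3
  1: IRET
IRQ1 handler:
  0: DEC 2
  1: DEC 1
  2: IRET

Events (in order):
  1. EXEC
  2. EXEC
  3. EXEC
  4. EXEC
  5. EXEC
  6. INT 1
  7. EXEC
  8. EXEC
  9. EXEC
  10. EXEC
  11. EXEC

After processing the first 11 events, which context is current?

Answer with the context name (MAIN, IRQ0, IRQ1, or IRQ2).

Event 1 (EXEC): [MAIN] PC=0: INC 5 -> ACC=5
Event 2 (EXEC): [MAIN] PC=1: INC 4 -> ACC=9
Event 3 (EXEC): [MAIN] PC=2: INC 3 -> ACC=12
Event 4 (EXEC): [MAIN] PC=3: INC 4 -> ACC=16
Event 5 (EXEC): [MAIN] PC=4: NOP
Event 6 (INT 1): INT 1 arrives: push (MAIN, PC=5), enter IRQ1 at PC=0 (depth now 1)
Event 7 (EXEC): [IRQ1] PC=0: DEC 2 -> ACC=14
Event 8 (EXEC): [IRQ1] PC=1: DEC 1 -> ACC=13
Event 9 (EXEC): [IRQ1] PC=2: IRET -> resume MAIN at PC=5 (depth now 0)
Event 10 (EXEC): [MAIN] PC=5: DEC 1 -> ACC=12
Event 11 (EXEC): [MAIN] PC=6: HALT

Answer: MAIN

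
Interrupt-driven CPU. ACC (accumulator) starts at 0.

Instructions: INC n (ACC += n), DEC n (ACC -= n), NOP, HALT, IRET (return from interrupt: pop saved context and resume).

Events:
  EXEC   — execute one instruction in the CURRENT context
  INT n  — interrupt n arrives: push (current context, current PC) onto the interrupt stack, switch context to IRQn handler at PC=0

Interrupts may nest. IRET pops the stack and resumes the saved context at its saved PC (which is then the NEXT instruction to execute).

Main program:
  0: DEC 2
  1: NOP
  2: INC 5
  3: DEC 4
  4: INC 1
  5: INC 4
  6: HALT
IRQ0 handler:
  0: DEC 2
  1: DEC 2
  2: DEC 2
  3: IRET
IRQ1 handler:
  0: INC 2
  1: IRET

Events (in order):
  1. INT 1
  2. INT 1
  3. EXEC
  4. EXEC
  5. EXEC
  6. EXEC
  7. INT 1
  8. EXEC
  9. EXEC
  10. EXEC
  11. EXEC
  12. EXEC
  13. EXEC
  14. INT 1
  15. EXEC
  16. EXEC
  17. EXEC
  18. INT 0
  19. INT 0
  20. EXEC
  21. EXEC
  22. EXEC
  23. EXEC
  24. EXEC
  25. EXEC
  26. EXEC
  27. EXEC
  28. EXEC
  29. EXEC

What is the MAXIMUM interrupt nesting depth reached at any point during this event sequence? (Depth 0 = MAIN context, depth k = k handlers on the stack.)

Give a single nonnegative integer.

Event 1 (INT 1): INT 1 arrives: push (MAIN, PC=0), enter IRQ1 at PC=0 (depth now 1) [depth=1]
Event 2 (INT 1): INT 1 arrives: push (IRQ1, PC=0), enter IRQ1 at PC=0 (depth now 2) [depth=2]
Event 3 (EXEC): [IRQ1] PC=0: INC 2 -> ACC=2 [depth=2]
Event 4 (EXEC): [IRQ1] PC=1: IRET -> resume IRQ1 at PC=0 (depth now 1) [depth=1]
Event 5 (EXEC): [IRQ1] PC=0: INC 2 -> ACC=4 [depth=1]
Event 6 (EXEC): [IRQ1] PC=1: IRET -> resume MAIN at PC=0 (depth now 0) [depth=0]
Event 7 (INT 1): INT 1 arrives: push (MAIN, PC=0), enter IRQ1 at PC=0 (depth now 1) [depth=1]
Event 8 (EXEC): [IRQ1] PC=0: INC 2 -> ACC=6 [depth=1]
Event 9 (EXEC): [IRQ1] PC=1: IRET -> resume MAIN at PC=0 (depth now 0) [depth=0]
Event 10 (EXEC): [MAIN] PC=0: DEC 2 -> ACC=4 [depth=0]
Event 11 (EXEC): [MAIN] PC=1: NOP [depth=0]
Event 12 (EXEC): [MAIN] PC=2: INC 5 -> ACC=9 [depth=0]
Event 13 (EXEC): [MAIN] PC=3: DEC 4 -> ACC=5 [depth=0]
Event 14 (INT 1): INT 1 arrives: push (MAIN, PC=4), enter IRQ1 at PC=0 (depth now 1) [depth=1]
Event 15 (EXEC): [IRQ1] PC=0: INC 2 -> ACC=7 [depth=1]
Event 16 (EXEC): [IRQ1] PC=1: IRET -> resume MAIN at PC=4 (depth now 0) [depth=0]
Event 17 (EXEC): [MAIN] PC=4: INC 1 -> ACC=8 [depth=0]
Event 18 (INT 0): INT 0 arrives: push (MAIN, PC=5), enter IRQ0 at PC=0 (depth now 1) [depth=1]
Event 19 (INT 0): INT 0 arrives: push (IRQ0, PC=0), enter IRQ0 at PC=0 (depth now 2) [depth=2]
Event 20 (EXEC): [IRQ0] PC=0: DEC 2 -> ACC=6 [depth=2]
Event 21 (EXEC): [IRQ0] PC=1: DEC 2 -> ACC=4 [depth=2]
Event 22 (EXEC): [IRQ0] PC=2: DEC 2 -> ACC=2 [depth=2]
Event 23 (EXEC): [IRQ0] PC=3: IRET -> resume IRQ0 at PC=0 (depth now 1) [depth=1]
Event 24 (EXEC): [IRQ0] PC=0: DEC 2 -> ACC=0 [depth=1]
Event 25 (EXEC): [IRQ0] PC=1: DEC 2 -> ACC=-2 [depth=1]
Event 26 (EXEC): [IRQ0] PC=2: DEC 2 -> ACC=-4 [depth=1]
Event 27 (EXEC): [IRQ0] PC=3: IRET -> resume MAIN at PC=5 (depth now 0) [depth=0]
Event 28 (EXEC): [MAIN] PC=5: INC 4 -> ACC=0 [depth=0]
Event 29 (EXEC): [MAIN] PC=6: HALT [depth=0]
Max depth observed: 2

Answer: 2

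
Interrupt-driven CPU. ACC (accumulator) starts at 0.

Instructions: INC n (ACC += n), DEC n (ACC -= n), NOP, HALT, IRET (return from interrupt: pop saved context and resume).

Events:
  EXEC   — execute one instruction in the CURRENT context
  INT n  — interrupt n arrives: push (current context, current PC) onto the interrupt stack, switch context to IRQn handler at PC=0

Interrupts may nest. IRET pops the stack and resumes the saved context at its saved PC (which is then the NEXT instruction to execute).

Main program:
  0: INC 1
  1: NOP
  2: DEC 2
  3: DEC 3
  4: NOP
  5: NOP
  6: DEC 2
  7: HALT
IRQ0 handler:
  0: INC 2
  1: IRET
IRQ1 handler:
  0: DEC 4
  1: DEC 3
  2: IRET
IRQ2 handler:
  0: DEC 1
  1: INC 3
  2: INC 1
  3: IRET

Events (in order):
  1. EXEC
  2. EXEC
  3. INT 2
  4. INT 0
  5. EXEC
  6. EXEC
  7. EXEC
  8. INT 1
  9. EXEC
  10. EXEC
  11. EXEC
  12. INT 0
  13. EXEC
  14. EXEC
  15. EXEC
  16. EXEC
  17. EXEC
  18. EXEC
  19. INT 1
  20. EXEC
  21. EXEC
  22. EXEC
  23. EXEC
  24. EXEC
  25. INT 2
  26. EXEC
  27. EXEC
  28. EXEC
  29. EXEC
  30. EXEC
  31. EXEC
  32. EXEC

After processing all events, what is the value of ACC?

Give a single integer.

Answer: -10

Derivation:
Event 1 (EXEC): [MAIN] PC=0: INC 1 -> ACC=1
Event 2 (EXEC): [MAIN] PC=1: NOP
Event 3 (INT 2): INT 2 arrives: push (MAIN, PC=2), enter IRQ2 at PC=0 (depth now 1)
Event 4 (INT 0): INT 0 arrives: push (IRQ2, PC=0), enter IRQ0 at PC=0 (depth now 2)
Event 5 (EXEC): [IRQ0] PC=0: INC 2 -> ACC=3
Event 6 (EXEC): [IRQ0] PC=1: IRET -> resume IRQ2 at PC=0 (depth now 1)
Event 7 (EXEC): [IRQ2] PC=0: DEC 1 -> ACC=2
Event 8 (INT 1): INT 1 arrives: push (IRQ2, PC=1), enter IRQ1 at PC=0 (depth now 2)
Event 9 (EXEC): [IRQ1] PC=0: DEC 4 -> ACC=-2
Event 10 (EXEC): [IRQ1] PC=1: DEC 3 -> ACC=-5
Event 11 (EXEC): [IRQ1] PC=2: IRET -> resume IRQ2 at PC=1 (depth now 1)
Event 12 (INT 0): INT 0 arrives: push (IRQ2, PC=1), enter IRQ0 at PC=0 (depth now 2)
Event 13 (EXEC): [IRQ0] PC=0: INC 2 -> ACC=-3
Event 14 (EXEC): [IRQ0] PC=1: IRET -> resume IRQ2 at PC=1 (depth now 1)
Event 15 (EXEC): [IRQ2] PC=1: INC 3 -> ACC=0
Event 16 (EXEC): [IRQ2] PC=2: INC 1 -> ACC=1
Event 17 (EXEC): [IRQ2] PC=3: IRET -> resume MAIN at PC=2 (depth now 0)
Event 18 (EXEC): [MAIN] PC=2: DEC 2 -> ACC=-1
Event 19 (INT 1): INT 1 arrives: push (MAIN, PC=3), enter IRQ1 at PC=0 (depth now 1)
Event 20 (EXEC): [IRQ1] PC=0: DEC 4 -> ACC=-5
Event 21 (EXEC): [IRQ1] PC=1: DEC 3 -> ACC=-8
Event 22 (EXEC): [IRQ1] PC=2: IRET -> resume MAIN at PC=3 (depth now 0)
Event 23 (EXEC): [MAIN] PC=3: DEC 3 -> ACC=-11
Event 24 (EXEC): [MAIN] PC=4: NOP
Event 25 (INT 2): INT 2 arrives: push (MAIN, PC=5), enter IRQ2 at PC=0 (depth now 1)
Event 26 (EXEC): [IRQ2] PC=0: DEC 1 -> ACC=-12
Event 27 (EXEC): [IRQ2] PC=1: INC 3 -> ACC=-9
Event 28 (EXEC): [IRQ2] PC=2: INC 1 -> ACC=-8
Event 29 (EXEC): [IRQ2] PC=3: IRET -> resume MAIN at PC=5 (depth now 0)
Event 30 (EXEC): [MAIN] PC=5: NOP
Event 31 (EXEC): [MAIN] PC=6: DEC 2 -> ACC=-10
Event 32 (EXEC): [MAIN] PC=7: HALT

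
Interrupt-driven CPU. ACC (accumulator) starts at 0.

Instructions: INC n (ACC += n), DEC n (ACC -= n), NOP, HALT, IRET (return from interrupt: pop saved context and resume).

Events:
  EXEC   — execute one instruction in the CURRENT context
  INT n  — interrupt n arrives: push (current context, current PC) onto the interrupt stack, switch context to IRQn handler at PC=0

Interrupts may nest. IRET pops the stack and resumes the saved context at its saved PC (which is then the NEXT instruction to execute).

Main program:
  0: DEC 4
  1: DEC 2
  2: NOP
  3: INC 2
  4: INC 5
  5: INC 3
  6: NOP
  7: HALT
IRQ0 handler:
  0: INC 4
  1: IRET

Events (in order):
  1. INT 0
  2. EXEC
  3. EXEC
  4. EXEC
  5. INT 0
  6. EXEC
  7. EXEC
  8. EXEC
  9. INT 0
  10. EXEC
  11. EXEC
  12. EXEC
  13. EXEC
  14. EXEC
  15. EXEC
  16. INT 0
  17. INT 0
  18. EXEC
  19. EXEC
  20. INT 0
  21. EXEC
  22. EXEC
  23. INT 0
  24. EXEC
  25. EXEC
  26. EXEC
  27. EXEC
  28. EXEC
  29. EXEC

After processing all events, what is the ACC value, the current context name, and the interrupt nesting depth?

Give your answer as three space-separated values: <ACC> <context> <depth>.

Answer: 32 MAIN 0

Derivation:
Event 1 (INT 0): INT 0 arrives: push (MAIN, PC=0), enter IRQ0 at PC=0 (depth now 1)
Event 2 (EXEC): [IRQ0] PC=0: INC 4 -> ACC=4
Event 3 (EXEC): [IRQ0] PC=1: IRET -> resume MAIN at PC=0 (depth now 0)
Event 4 (EXEC): [MAIN] PC=0: DEC 4 -> ACC=0
Event 5 (INT 0): INT 0 arrives: push (MAIN, PC=1), enter IRQ0 at PC=0 (depth now 1)
Event 6 (EXEC): [IRQ0] PC=0: INC 4 -> ACC=4
Event 7 (EXEC): [IRQ0] PC=1: IRET -> resume MAIN at PC=1 (depth now 0)
Event 8 (EXEC): [MAIN] PC=1: DEC 2 -> ACC=2
Event 9 (INT 0): INT 0 arrives: push (MAIN, PC=2), enter IRQ0 at PC=0 (depth now 1)
Event 10 (EXEC): [IRQ0] PC=0: INC 4 -> ACC=6
Event 11 (EXEC): [IRQ0] PC=1: IRET -> resume MAIN at PC=2 (depth now 0)
Event 12 (EXEC): [MAIN] PC=2: NOP
Event 13 (EXEC): [MAIN] PC=3: INC 2 -> ACC=8
Event 14 (EXEC): [MAIN] PC=4: INC 5 -> ACC=13
Event 15 (EXEC): [MAIN] PC=5: INC 3 -> ACC=16
Event 16 (INT 0): INT 0 arrives: push (MAIN, PC=6), enter IRQ0 at PC=0 (depth now 1)
Event 17 (INT 0): INT 0 arrives: push (IRQ0, PC=0), enter IRQ0 at PC=0 (depth now 2)
Event 18 (EXEC): [IRQ0] PC=0: INC 4 -> ACC=20
Event 19 (EXEC): [IRQ0] PC=1: IRET -> resume IRQ0 at PC=0 (depth now 1)
Event 20 (INT 0): INT 0 arrives: push (IRQ0, PC=0), enter IRQ0 at PC=0 (depth now 2)
Event 21 (EXEC): [IRQ0] PC=0: INC 4 -> ACC=24
Event 22 (EXEC): [IRQ0] PC=1: IRET -> resume IRQ0 at PC=0 (depth now 1)
Event 23 (INT 0): INT 0 arrives: push (IRQ0, PC=0), enter IRQ0 at PC=0 (depth now 2)
Event 24 (EXEC): [IRQ0] PC=0: INC 4 -> ACC=28
Event 25 (EXEC): [IRQ0] PC=1: IRET -> resume IRQ0 at PC=0 (depth now 1)
Event 26 (EXEC): [IRQ0] PC=0: INC 4 -> ACC=32
Event 27 (EXEC): [IRQ0] PC=1: IRET -> resume MAIN at PC=6 (depth now 0)
Event 28 (EXEC): [MAIN] PC=6: NOP
Event 29 (EXEC): [MAIN] PC=7: HALT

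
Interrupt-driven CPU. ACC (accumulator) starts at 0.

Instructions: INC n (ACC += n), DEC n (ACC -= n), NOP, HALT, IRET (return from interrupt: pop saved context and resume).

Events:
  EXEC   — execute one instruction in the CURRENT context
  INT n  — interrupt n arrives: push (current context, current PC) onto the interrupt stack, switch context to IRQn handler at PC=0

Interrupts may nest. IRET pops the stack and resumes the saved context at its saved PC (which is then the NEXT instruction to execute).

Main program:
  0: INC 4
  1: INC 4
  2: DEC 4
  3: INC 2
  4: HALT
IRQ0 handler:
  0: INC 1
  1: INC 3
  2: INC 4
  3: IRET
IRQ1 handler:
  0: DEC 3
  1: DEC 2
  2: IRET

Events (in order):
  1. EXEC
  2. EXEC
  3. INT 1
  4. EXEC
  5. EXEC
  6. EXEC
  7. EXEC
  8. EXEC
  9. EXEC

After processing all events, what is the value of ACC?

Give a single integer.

Event 1 (EXEC): [MAIN] PC=0: INC 4 -> ACC=4
Event 2 (EXEC): [MAIN] PC=1: INC 4 -> ACC=8
Event 3 (INT 1): INT 1 arrives: push (MAIN, PC=2), enter IRQ1 at PC=0 (depth now 1)
Event 4 (EXEC): [IRQ1] PC=0: DEC 3 -> ACC=5
Event 5 (EXEC): [IRQ1] PC=1: DEC 2 -> ACC=3
Event 6 (EXEC): [IRQ1] PC=2: IRET -> resume MAIN at PC=2 (depth now 0)
Event 7 (EXEC): [MAIN] PC=2: DEC 4 -> ACC=-1
Event 8 (EXEC): [MAIN] PC=3: INC 2 -> ACC=1
Event 9 (EXEC): [MAIN] PC=4: HALT

Answer: 1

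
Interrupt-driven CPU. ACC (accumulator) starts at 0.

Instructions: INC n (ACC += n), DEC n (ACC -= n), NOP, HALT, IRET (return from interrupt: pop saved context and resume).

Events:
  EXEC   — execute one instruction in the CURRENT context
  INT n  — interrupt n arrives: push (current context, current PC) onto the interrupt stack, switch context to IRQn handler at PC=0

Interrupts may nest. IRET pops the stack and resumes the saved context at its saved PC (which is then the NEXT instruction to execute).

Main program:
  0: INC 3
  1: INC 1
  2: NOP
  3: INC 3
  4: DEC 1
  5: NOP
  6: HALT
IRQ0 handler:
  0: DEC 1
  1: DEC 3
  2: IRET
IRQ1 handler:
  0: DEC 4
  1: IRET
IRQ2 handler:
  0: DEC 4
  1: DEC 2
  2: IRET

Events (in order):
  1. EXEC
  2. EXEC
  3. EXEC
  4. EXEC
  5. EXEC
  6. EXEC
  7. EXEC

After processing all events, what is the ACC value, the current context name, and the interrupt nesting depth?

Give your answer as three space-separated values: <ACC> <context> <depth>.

Answer: 6 MAIN 0

Derivation:
Event 1 (EXEC): [MAIN] PC=0: INC 3 -> ACC=3
Event 2 (EXEC): [MAIN] PC=1: INC 1 -> ACC=4
Event 3 (EXEC): [MAIN] PC=2: NOP
Event 4 (EXEC): [MAIN] PC=3: INC 3 -> ACC=7
Event 5 (EXEC): [MAIN] PC=4: DEC 1 -> ACC=6
Event 6 (EXEC): [MAIN] PC=5: NOP
Event 7 (EXEC): [MAIN] PC=6: HALT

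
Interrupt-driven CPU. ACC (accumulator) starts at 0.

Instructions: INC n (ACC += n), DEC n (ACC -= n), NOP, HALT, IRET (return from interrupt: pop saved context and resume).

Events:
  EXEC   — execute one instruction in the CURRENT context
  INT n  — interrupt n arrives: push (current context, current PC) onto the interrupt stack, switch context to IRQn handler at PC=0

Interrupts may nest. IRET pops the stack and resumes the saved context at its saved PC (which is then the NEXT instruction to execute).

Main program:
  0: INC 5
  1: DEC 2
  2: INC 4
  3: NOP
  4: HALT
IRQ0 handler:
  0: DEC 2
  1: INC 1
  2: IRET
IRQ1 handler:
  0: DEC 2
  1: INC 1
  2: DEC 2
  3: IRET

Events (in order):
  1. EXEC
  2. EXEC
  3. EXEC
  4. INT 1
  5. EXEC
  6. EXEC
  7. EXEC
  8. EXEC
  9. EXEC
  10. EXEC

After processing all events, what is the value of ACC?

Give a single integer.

Event 1 (EXEC): [MAIN] PC=0: INC 5 -> ACC=5
Event 2 (EXEC): [MAIN] PC=1: DEC 2 -> ACC=3
Event 3 (EXEC): [MAIN] PC=2: INC 4 -> ACC=7
Event 4 (INT 1): INT 1 arrives: push (MAIN, PC=3), enter IRQ1 at PC=0 (depth now 1)
Event 5 (EXEC): [IRQ1] PC=0: DEC 2 -> ACC=5
Event 6 (EXEC): [IRQ1] PC=1: INC 1 -> ACC=6
Event 7 (EXEC): [IRQ1] PC=2: DEC 2 -> ACC=4
Event 8 (EXEC): [IRQ1] PC=3: IRET -> resume MAIN at PC=3 (depth now 0)
Event 9 (EXEC): [MAIN] PC=3: NOP
Event 10 (EXEC): [MAIN] PC=4: HALT

Answer: 4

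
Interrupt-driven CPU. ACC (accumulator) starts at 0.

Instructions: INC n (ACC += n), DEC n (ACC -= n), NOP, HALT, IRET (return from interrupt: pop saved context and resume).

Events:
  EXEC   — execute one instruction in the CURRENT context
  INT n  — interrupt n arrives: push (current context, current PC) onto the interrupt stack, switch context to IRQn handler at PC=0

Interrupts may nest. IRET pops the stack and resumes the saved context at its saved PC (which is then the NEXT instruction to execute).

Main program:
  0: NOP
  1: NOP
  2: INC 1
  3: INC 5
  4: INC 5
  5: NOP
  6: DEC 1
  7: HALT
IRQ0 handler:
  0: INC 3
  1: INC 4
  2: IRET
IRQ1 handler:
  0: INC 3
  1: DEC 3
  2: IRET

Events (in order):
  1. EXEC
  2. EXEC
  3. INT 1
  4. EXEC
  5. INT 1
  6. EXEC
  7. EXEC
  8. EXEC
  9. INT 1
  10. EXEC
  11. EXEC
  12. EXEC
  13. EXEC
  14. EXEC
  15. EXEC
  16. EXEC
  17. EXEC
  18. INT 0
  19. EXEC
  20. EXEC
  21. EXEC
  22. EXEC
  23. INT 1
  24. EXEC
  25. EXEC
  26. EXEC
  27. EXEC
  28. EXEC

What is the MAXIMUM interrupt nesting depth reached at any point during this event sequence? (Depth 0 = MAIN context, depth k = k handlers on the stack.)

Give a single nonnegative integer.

Event 1 (EXEC): [MAIN] PC=0: NOP [depth=0]
Event 2 (EXEC): [MAIN] PC=1: NOP [depth=0]
Event 3 (INT 1): INT 1 arrives: push (MAIN, PC=2), enter IRQ1 at PC=0 (depth now 1) [depth=1]
Event 4 (EXEC): [IRQ1] PC=0: INC 3 -> ACC=3 [depth=1]
Event 5 (INT 1): INT 1 arrives: push (IRQ1, PC=1), enter IRQ1 at PC=0 (depth now 2) [depth=2]
Event 6 (EXEC): [IRQ1] PC=0: INC 3 -> ACC=6 [depth=2]
Event 7 (EXEC): [IRQ1] PC=1: DEC 3 -> ACC=3 [depth=2]
Event 8 (EXEC): [IRQ1] PC=2: IRET -> resume IRQ1 at PC=1 (depth now 1) [depth=1]
Event 9 (INT 1): INT 1 arrives: push (IRQ1, PC=1), enter IRQ1 at PC=0 (depth now 2) [depth=2]
Event 10 (EXEC): [IRQ1] PC=0: INC 3 -> ACC=6 [depth=2]
Event 11 (EXEC): [IRQ1] PC=1: DEC 3 -> ACC=3 [depth=2]
Event 12 (EXEC): [IRQ1] PC=2: IRET -> resume IRQ1 at PC=1 (depth now 1) [depth=1]
Event 13 (EXEC): [IRQ1] PC=1: DEC 3 -> ACC=0 [depth=1]
Event 14 (EXEC): [IRQ1] PC=2: IRET -> resume MAIN at PC=2 (depth now 0) [depth=0]
Event 15 (EXEC): [MAIN] PC=2: INC 1 -> ACC=1 [depth=0]
Event 16 (EXEC): [MAIN] PC=3: INC 5 -> ACC=6 [depth=0]
Event 17 (EXEC): [MAIN] PC=4: INC 5 -> ACC=11 [depth=0]
Event 18 (INT 0): INT 0 arrives: push (MAIN, PC=5), enter IRQ0 at PC=0 (depth now 1) [depth=1]
Event 19 (EXEC): [IRQ0] PC=0: INC 3 -> ACC=14 [depth=1]
Event 20 (EXEC): [IRQ0] PC=1: INC 4 -> ACC=18 [depth=1]
Event 21 (EXEC): [IRQ0] PC=2: IRET -> resume MAIN at PC=5 (depth now 0) [depth=0]
Event 22 (EXEC): [MAIN] PC=5: NOP [depth=0]
Event 23 (INT 1): INT 1 arrives: push (MAIN, PC=6), enter IRQ1 at PC=0 (depth now 1) [depth=1]
Event 24 (EXEC): [IRQ1] PC=0: INC 3 -> ACC=21 [depth=1]
Event 25 (EXEC): [IRQ1] PC=1: DEC 3 -> ACC=18 [depth=1]
Event 26 (EXEC): [IRQ1] PC=2: IRET -> resume MAIN at PC=6 (depth now 0) [depth=0]
Event 27 (EXEC): [MAIN] PC=6: DEC 1 -> ACC=17 [depth=0]
Event 28 (EXEC): [MAIN] PC=7: HALT [depth=0]
Max depth observed: 2

Answer: 2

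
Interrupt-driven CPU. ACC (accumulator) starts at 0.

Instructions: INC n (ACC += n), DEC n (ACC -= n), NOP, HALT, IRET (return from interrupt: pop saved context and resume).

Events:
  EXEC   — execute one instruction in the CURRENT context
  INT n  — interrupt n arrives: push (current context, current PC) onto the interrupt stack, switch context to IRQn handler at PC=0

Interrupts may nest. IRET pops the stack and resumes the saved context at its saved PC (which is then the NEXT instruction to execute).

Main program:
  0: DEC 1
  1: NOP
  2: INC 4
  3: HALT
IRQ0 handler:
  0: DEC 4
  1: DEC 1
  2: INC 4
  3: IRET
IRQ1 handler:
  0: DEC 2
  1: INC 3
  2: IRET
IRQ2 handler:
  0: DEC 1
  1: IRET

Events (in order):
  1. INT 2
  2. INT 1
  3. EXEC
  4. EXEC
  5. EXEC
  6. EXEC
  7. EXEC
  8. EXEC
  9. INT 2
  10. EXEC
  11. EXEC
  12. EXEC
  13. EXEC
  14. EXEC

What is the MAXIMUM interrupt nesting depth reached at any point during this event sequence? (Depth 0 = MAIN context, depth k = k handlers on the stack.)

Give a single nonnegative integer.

Answer: 2

Derivation:
Event 1 (INT 2): INT 2 arrives: push (MAIN, PC=0), enter IRQ2 at PC=0 (depth now 1) [depth=1]
Event 2 (INT 1): INT 1 arrives: push (IRQ2, PC=0), enter IRQ1 at PC=0 (depth now 2) [depth=2]
Event 3 (EXEC): [IRQ1] PC=0: DEC 2 -> ACC=-2 [depth=2]
Event 4 (EXEC): [IRQ1] PC=1: INC 3 -> ACC=1 [depth=2]
Event 5 (EXEC): [IRQ1] PC=2: IRET -> resume IRQ2 at PC=0 (depth now 1) [depth=1]
Event 6 (EXEC): [IRQ2] PC=0: DEC 1 -> ACC=0 [depth=1]
Event 7 (EXEC): [IRQ2] PC=1: IRET -> resume MAIN at PC=0 (depth now 0) [depth=0]
Event 8 (EXEC): [MAIN] PC=0: DEC 1 -> ACC=-1 [depth=0]
Event 9 (INT 2): INT 2 arrives: push (MAIN, PC=1), enter IRQ2 at PC=0 (depth now 1) [depth=1]
Event 10 (EXEC): [IRQ2] PC=0: DEC 1 -> ACC=-2 [depth=1]
Event 11 (EXEC): [IRQ2] PC=1: IRET -> resume MAIN at PC=1 (depth now 0) [depth=0]
Event 12 (EXEC): [MAIN] PC=1: NOP [depth=0]
Event 13 (EXEC): [MAIN] PC=2: INC 4 -> ACC=2 [depth=0]
Event 14 (EXEC): [MAIN] PC=3: HALT [depth=0]
Max depth observed: 2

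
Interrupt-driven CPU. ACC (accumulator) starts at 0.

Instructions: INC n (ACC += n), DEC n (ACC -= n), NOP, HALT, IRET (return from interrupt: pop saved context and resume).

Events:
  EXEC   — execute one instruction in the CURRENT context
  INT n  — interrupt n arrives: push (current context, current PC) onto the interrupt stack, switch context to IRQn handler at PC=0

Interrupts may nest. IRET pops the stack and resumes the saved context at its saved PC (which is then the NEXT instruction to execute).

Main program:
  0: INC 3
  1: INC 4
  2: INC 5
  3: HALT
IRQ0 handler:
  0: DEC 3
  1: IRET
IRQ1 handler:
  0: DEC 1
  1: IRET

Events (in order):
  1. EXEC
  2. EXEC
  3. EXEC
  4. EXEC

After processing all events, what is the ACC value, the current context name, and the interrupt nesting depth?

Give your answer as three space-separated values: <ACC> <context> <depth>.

Event 1 (EXEC): [MAIN] PC=0: INC 3 -> ACC=3
Event 2 (EXEC): [MAIN] PC=1: INC 4 -> ACC=7
Event 3 (EXEC): [MAIN] PC=2: INC 5 -> ACC=12
Event 4 (EXEC): [MAIN] PC=3: HALT

Answer: 12 MAIN 0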